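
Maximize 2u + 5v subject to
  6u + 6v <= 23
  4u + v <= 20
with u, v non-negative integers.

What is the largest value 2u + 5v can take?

(u,v)=(0,3): 6·0+6·3=18≤23, 4·0+1·3=3≤20, objective 15.
(u,v)=(1,2): 6·1+6·2=18≤23, 4·1+1·2=6≤20, objective 12.
The best lattice point is (0,3), giving 15.

15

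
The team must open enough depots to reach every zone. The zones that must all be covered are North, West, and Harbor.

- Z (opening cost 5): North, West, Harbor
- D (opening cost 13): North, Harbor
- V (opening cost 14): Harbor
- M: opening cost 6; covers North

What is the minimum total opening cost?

Z alone covers North, West, Harbor — every zone.
Total opening cost: 5.
No cover costs less than 5.

5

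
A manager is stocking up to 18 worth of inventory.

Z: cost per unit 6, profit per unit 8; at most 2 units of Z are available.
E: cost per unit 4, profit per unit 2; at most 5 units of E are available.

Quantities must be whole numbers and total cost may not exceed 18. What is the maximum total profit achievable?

18

Z has the best ratio (8/6); taking only Z gives at most 2×8 = 16 (stopped by the supply cap of 2).
Mixing does better — 2×Z and 1×E: cost 16 ≤ 18, profit 2·8 + 1·2 = 18.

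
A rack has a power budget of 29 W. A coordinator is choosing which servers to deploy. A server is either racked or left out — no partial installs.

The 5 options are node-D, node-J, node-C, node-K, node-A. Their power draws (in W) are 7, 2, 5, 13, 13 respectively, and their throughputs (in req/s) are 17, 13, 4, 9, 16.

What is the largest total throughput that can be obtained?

node-D + node-J + node-C + node-A: power draw 7 + 2 + 5 + 13 = 27 ≤ 29, throughput 17 + 13 + 4 + 16 = 50.
node-D + node-J + node-C + node-K: power draw 7 + 2 + 5 + 13 = 27 ≤ 29, throughput 17 + 13 + 4 + 9 = 43.
node-D + node-J + node-A: power draw 7 + 2 + 13 = 22 ≤ 29, throughput 17 + 13 + 16 = 46.
Best is node-D, node-J, node-C, and node-A with total throughput 50.

50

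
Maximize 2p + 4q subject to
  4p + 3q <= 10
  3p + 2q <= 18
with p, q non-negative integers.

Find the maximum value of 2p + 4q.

Relaxing integrality, the LP optimum is 13.33 at (p,q) = (0, 3.33), which is not an integer point.
(p,q)=(0,3) is feasible, giving 12.
(p,q)=(1,2) is feasible, giving 10.
(p,q)=(0,2) is feasible, giving 8.
The best lattice point is (0,3), giving 12.

12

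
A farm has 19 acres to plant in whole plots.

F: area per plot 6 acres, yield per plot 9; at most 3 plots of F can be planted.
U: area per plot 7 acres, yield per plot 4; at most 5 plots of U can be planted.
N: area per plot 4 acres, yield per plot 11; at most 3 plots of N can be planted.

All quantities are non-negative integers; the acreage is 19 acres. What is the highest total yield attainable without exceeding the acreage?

42

This is a bounded integer knapsack.
1×U and 3×N: area 19 ≤ 19, yield 1·4 + 3·11 = 37.
1×F and 3×N: area 18 ≤ 19, yield 1·9 + 3·11 = 42.
Best is 42.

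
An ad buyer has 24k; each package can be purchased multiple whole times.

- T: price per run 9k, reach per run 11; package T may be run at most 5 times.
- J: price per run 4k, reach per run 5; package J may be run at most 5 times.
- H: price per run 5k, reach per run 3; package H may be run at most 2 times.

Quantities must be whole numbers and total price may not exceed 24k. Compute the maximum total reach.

27

Take 2×T and 1×J: price 22 ≤ 24, reach 2·11 + 1·5 = 27.
No other integer combination yields more.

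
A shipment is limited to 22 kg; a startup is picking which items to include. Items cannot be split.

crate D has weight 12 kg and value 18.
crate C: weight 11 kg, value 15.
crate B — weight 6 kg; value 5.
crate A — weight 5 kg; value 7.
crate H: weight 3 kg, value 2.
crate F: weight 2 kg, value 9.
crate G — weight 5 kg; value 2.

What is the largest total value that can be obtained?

Take crate D, crate A, crate H, and crate F: weight 12 + 5 + 3 + 2 = 22 ≤ 22, value 18 + 7 + 2 + 9 = 36.
No other feasible combination does better.

36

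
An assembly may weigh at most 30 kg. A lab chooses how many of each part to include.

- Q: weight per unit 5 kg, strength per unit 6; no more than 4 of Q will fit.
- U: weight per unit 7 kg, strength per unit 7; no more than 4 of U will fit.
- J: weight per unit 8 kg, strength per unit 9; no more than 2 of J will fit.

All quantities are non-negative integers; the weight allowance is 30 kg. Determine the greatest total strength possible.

This is a bounded integer knapsack.
Q has the best ratio (6/5); taking only Q gives at most 4×6 = 24 (stopped by the supply cap of 4).
Mixing does better — 3×Q, 1×U, and 1×J: weight 30 ≤ 30, strength 3·6 + 1·7 + 1·9 = 34.

34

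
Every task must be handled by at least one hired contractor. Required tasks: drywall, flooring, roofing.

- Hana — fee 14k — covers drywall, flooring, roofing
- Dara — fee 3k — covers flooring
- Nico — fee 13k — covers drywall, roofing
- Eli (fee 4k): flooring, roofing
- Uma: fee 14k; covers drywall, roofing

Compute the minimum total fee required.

14

This is an integer covering problem.
Hana alone covers drywall, flooring, roofing — every task.
Total fee: 14.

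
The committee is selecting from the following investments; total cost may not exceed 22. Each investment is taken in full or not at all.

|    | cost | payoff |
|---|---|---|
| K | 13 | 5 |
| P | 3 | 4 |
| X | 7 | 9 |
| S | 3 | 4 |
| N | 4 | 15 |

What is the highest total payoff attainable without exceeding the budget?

This is an integer program with binary decision variables.
Take P, X, S, and N: cost 3 + 7 + 3 + 4 = 17 ≤ 22, payoff 4 + 9 + 4 + 15 = 32.
No other feasible combination does better.

32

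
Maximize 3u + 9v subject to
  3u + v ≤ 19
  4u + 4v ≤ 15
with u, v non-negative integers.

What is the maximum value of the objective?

(u,v)=(0,3) is feasible, giving 27.
(u,v)=(1,2) is feasible, giving 21.
(u,v)=(0,2) is feasible, giving 18.
No feasible integer point exceeds 27.

27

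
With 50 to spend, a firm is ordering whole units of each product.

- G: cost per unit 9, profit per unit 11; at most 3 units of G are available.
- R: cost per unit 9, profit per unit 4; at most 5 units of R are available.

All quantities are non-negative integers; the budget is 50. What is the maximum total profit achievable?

Take 3×G and 2×R: cost 45 ≤ 50, profit 3·11 + 2·4 = 41.
G has the best ratio (11/9) and is taken to its limit of 3; remaining capacity is filled optimally with the others.

41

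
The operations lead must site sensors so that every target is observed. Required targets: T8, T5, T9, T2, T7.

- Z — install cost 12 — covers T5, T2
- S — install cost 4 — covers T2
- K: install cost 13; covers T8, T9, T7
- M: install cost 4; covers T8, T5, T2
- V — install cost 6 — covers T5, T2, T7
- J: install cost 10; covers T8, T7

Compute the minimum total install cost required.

Choose K and M: together they cover T8, T5, T9, T2, T7 — every target.
Total install cost: 13 + 4 = 17.

17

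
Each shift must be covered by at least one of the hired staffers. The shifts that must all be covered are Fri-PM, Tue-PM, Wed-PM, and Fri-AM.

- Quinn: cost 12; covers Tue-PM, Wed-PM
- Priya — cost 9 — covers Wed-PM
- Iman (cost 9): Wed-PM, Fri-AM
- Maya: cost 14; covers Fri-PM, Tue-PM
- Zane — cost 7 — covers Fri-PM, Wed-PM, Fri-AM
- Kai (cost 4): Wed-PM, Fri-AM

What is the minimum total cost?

18

Choose Maya and Kai: together they cover Fri-PM, Tue-PM, Wed-PM, Fri-AM — every shift.
Total cost: 14 + 4 = 18.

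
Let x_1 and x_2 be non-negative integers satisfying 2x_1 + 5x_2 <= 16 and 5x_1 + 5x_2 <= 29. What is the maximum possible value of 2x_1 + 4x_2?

(x_1,x_2)=(3,2) is feasible, giving 14.
(x_1,x_2)=(2,2) is feasible, giving 12.
(x_1,x_2)=(4,1) is feasible, giving 12.
The best lattice point is (3,2), giving 14.

14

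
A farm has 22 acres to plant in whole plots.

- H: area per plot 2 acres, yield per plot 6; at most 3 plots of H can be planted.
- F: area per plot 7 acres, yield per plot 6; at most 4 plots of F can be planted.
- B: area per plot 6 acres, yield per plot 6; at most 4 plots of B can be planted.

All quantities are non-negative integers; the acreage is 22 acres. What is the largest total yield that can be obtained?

2×H and 3×B: area 22 ≤ 22, yield 2·6 + 3·6 = 30.
3×H and 2×B: area 18 ≤ 22, yield 3·6 + 2·6 = 30.
Best is 30.

30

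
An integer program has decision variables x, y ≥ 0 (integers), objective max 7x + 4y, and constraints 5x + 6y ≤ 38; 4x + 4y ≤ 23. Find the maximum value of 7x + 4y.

Relaxing integrality, the LP optimum is 40.25 at (x,y) = (5.75, 0), which is not an integer point.
(x,y)=(5,0): 5·5+6·0=25≤38, 4·5+4·0=20≤23, objective 35.
(x,y)=(4,1): 5·4+6·1=26≤38, 4·4+4·1=20≤23, objective 32.
(x,y)=(4,0): 5·4+6·0=20≤38, 4·4+4·0=16≤23, objective 28.
No feasible integer point exceeds 35.

35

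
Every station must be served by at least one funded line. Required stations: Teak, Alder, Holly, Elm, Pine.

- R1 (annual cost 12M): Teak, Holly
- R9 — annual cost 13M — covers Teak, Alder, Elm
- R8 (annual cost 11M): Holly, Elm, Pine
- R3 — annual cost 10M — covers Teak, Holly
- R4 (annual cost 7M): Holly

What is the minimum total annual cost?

24

Choose R9 and R8: together they cover Teak, Alder, Holly, Elm, Pine — every station.
Total annual cost: 13 + 11 = 24.
No cover costs less than 24.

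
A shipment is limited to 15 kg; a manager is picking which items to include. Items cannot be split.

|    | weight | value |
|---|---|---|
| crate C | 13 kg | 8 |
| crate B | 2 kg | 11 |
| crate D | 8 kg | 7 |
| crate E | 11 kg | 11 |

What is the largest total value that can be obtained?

22

Allowing fractional choices, the relaxed optimum would be about 23.8, but items are indivisible.
crate B + crate D: weight 2 + 8 = 10 ≤ 15, value 11 + 7 = 18.
crate B + crate E: weight 2 + 11 = 13 ≤ 15, value 11 + 11 = 22.
crate C + crate B: weight 13 + 2 = 15 ≤ 15, value 8 + 11 = 19.
Best is crate B and crate E with total value 22.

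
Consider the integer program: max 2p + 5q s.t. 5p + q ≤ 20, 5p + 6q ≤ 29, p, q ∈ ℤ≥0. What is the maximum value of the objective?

22

The continuous relaxation peaks at (0, 4.83) with value 24.17; rounding to a feasible lattice point costs some objective.
(p,q)=(1,4): 5·1+1·4=9≤20, 5·1+6·4=29≤29, objective 22.
(p,q)=(0,4): 5·0+1·4=4≤20, 5·0+6·4=24≤29, objective 20.
Maximum is 22 at (p,q)=(1,4).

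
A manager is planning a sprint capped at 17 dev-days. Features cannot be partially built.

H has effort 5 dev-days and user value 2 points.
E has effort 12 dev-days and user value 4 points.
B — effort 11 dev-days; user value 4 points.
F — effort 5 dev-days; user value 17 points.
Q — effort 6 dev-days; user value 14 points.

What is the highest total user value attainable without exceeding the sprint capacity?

33

This is a 0-1 knapsack instance.
Allowing fractional choices, the relaxed optimum would be about 33.4, but features are indivisible.
B + F: effort 11 + 5 = 16 ≤ 17, user value 4 + 17 = 21.
F + Q: effort 5 + 6 = 11 ≤ 17, user value 17 + 14 = 31.
H + F + Q: effort 5 + 5 + 6 = 16 ≤ 17, user value 2 + 17 + 14 = 33.
Best is H, F, and Q with total user value 33.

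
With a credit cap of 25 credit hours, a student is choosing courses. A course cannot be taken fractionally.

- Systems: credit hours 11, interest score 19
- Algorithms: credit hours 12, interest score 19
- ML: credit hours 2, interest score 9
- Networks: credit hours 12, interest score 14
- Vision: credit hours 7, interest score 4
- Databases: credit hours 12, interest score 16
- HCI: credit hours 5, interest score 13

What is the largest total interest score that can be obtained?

Systems + ML + Vision + HCI: credit hours 11 + 2 + 7 + 5 = 25 ≤ 25, interest score 19 + 9 + 4 + 13 = 45.
Systems + Algorithms + ML: credit hours 11 + 12 + 2 = 25 ≤ 25, interest score 19 + 19 + 9 = 47.
Best is Systems, Algorithms, and ML with total interest score 47.

47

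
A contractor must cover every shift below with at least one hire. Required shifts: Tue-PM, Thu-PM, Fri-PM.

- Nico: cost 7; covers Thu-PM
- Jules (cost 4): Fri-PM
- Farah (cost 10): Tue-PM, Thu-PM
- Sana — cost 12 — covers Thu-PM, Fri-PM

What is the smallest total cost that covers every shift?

Choose Jules and Farah: together they cover Tue-PM, Thu-PM, Fri-PM — every shift.
Total cost: 4 + 10 = 14.
No cover costs less than 14.

14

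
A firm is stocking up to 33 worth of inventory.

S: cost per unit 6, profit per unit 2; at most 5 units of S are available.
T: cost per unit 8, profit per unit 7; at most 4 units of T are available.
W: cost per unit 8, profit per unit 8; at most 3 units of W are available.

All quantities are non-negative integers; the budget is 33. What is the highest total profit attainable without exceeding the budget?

31

W has the best ratio (8/8); taking only W gives at most 3×8 = 24 (stopped by the supply cap of 3).
Mixing does better — 1×T and 3×W: cost 32 ≤ 33, profit 1·7 + 3·8 = 31.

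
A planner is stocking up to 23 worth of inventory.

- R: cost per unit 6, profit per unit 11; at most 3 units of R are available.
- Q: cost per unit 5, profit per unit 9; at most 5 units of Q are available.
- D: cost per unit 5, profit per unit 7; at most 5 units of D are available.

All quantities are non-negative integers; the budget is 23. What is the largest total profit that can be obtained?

R has the best ratio (11/6); taking only R gives at most 3×11 = 33 (stopped by the cost limit).
Mixing does better — 3×R and 1×Q: cost 23 ≤ 23, profit 3·11 + 1·9 = 42.

42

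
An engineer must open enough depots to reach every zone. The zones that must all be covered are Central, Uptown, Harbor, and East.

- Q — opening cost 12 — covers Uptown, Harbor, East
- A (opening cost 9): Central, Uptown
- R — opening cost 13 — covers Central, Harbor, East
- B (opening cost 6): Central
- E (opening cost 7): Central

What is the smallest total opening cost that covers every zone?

18

Choose Q and B: together they cover Central, Uptown, Harbor, East — every zone.
Total opening cost: 12 + 6 = 18.
No cover costs less than 18.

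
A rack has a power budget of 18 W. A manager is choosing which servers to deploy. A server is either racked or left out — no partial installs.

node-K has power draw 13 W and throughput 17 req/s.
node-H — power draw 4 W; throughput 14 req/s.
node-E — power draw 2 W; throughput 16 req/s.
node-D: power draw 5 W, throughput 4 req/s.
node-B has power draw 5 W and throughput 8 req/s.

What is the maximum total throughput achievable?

42

Allowing fractional choices, the relaxed optimum would be about 47.2, but servers are indivisible.
node-H + node-E + node-D: power draw 4 + 2 + 5 = 11 ≤ 18, throughput 14 + 16 + 4 = 34.
node-H + node-E + node-B: power draw 4 + 2 + 5 = 11 ≤ 18, throughput 14 + 16 + 8 = 38.
node-H + node-E + node-D + node-B: power draw 4 + 2 + 5 + 5 = 16 ≤ 18, throughput 14 + 16 + 4 + 8 = 42.
Best is node-H, node-E, node-D, and node-B with total throughput 42.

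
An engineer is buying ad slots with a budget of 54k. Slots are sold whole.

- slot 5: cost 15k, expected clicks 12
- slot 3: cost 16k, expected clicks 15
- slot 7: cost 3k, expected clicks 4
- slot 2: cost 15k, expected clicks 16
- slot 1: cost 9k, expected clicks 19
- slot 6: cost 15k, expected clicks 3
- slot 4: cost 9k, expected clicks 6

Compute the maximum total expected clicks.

Allowing fractional choices, the relaxed optimum would be about 62.8, but ad slots are indivisible.
slot 3 + slot 7 + slot 2 + slot 1 + slot 4: cost 16 + 3 + 15 + 9 + 9 = 52 ≤ 54, expected clicks 15 + 4 + 16 + 19 + 6 = 60.
slot 5 + slot 7 + slot 2 + slot 1 + slot 4: cost 15 + 3 + 15 + 9 + 9 = 51 ≤ 54, expected clicks 12 + 4 + 16 + 19 + 6 = 57.
slot 3 + slot 2 + slot 1 + slot 4: cost 16 + 15 + 9 + 9 = 49 ≤ 54, expected clicks 15 + 16 + 19 + 6 = 56.
Best is slot 3, slot 7, slot 2, slot 1, and slot 4 with total expected clicks 60.

60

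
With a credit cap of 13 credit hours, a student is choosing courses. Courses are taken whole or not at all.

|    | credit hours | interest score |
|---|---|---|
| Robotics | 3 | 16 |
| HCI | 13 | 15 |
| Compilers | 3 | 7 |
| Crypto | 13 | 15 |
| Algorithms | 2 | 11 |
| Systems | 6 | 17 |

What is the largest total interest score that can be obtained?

Compilers + Algorithms + Systems: credit hours 3 + 2 + 6 = 11 ≤ 13, interest score 7 + 11 + 17 = 35.
Robotics + Compilers + Systems: credit hours 3 + 3 + 6 = 12 ≤ 13, interest score 16 + 7 + 17 = 40.
Robotics + Algorithms + Systems: credit hours 3 + 2 + 6 = 11 ≤ 13, interest score 16 + 11 + 17 = 44.
Best is Robotics, Algorithms, and Systems with total interest score 44.

44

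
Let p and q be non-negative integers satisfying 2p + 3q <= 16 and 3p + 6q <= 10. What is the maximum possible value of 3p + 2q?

(p,q)=(3,0): 2·3+3·0=6≤16, 3·3+6·0=9≤10, objective 9.
(p,q)=(2,0): 2·2+3·0=4≤16, 3·2+6·0=6≤10, objective 6.
The best lattice point is (3,0), giving 9.

9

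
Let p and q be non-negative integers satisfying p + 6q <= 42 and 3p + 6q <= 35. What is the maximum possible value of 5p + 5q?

55

(p,q)=(11,0): 1·11+6·0=11≤42, 3·11+6·0=33≤35, objective 55.
(p,q)=(10,0): 1·10+6·0=10≤42, 3·10+6·0=30≤35, objective 50.
The best lattice point is (11,0), giving 55.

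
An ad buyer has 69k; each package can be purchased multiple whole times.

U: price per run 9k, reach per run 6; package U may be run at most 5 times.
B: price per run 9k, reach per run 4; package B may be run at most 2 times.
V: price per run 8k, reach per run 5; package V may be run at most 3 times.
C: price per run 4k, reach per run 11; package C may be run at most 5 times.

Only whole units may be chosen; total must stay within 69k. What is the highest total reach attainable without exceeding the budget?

85

C has the best ratio (11/4); taking only C gives at most 5×11 = 55 (stopped by the supply cap of 5).
Mixing does better — 5×U and 5×C: price 65 ≤ 69, reach 5·6 + 5·11 = 85.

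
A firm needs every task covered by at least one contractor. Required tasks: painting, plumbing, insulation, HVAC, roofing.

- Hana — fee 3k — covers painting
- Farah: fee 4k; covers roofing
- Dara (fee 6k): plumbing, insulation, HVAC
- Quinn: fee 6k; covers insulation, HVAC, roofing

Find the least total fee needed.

13

Choose Hana, Farah, and Dara: together they cover painting, plumbing, insulation, HVAC, roofing — every task.
Total fee: 3 + 4 + 6 = 13.
No cover costs less than 13.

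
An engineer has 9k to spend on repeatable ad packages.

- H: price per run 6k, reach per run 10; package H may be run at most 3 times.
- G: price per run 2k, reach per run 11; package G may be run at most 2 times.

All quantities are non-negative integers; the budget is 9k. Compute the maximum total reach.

22

G has the best ratio (11/2); taking only G gives at most 2×11 = 22 (stopped by the supply cap of 2).
Optimal: 2×G: price 4 ≤ 9, reach 2·11 = 22.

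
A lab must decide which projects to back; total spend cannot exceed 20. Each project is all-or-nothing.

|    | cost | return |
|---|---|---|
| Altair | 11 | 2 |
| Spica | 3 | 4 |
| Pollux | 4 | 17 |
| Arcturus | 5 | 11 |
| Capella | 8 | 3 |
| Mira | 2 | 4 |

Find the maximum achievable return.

Allowing fractional choices, the relaxed optimum would be about 38.2, but projects are indivisible.
Spica + Pollux + Arcturus + Capella: cost 3 + 4 + 5 + 8 = 20 ≤ 20, return 4 + 17 + 11 + 3 = 35.
Pollux + Arcturus + Capella + Mira: cost 4 + 5 + 8 + 2 = 19 ≤ 20, return 17 + 11 + 3 + 4 = 35.
Spica + Pollux + Arcturus + Mira: cost 3 + 4 + 5 + 2 = 14 ≤ 20, return 4 + 17 + 11 + 4 = 36.
Best is Spica, Pollux, Arcturus, and Mira with total return 36.

36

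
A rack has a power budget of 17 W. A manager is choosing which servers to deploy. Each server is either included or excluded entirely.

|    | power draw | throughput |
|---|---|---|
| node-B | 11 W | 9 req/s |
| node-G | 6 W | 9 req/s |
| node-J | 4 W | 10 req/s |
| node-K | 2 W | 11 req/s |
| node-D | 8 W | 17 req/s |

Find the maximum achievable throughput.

node-J + node-K + node-D: power draw 4 + 2 + 8 = 14 ≤ 17, throughput 10 + 11 + 17 = 38.
node-G + node-J + node-K: power draw 6 + 4 + 2 = 12 ≤ 17, throughput 9 + 10 + 11 = 30.
node-G + node-K + node-D: power draw 6 + 2 + 8 = 16 ≤ 17, throughput 9 + 11 + 17 = 37.
Best is node-J, node-K, and node-D with total throughput 38.

38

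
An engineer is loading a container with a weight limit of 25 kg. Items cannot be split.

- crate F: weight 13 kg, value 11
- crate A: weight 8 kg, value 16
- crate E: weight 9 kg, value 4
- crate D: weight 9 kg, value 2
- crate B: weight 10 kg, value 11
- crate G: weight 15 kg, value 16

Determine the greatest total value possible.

32

This is a 0-1 knapsack instance.
crate F + crate A: weight 13 + 8 = 21 ≤ 25, value 11 + 16 = 27.
crate A + crate G: weight 8 + 15 = 23 ≤ 25, value 16 + 16 = 32.
crate A + crate B: weight 8 + 10 = 18 ≤ 25, value 16 + 11 = 27.
Best is crate A and crate G with total value 32.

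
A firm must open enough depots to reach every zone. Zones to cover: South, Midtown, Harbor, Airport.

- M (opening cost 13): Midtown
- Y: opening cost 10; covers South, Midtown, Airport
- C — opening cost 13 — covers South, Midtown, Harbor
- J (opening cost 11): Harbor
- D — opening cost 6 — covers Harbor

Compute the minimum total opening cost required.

Choose Y and D: together they cover South, Midtown, Harbor, Airport — every zone.
Total opening cost: 10 + 6 = 16.
No cover costs less than 16.

16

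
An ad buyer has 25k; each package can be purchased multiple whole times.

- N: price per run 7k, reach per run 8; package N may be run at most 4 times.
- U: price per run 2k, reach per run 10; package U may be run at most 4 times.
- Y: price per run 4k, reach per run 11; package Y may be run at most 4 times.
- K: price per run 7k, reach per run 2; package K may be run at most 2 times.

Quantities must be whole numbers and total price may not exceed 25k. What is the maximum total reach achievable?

4×U and 4×Y: price 24 ≤ 25, reach 4·10 + 4·11 = 84.
3×U and 4×Y: price 22 ≤ 25, reach 3·10 + 4·11 = 74.
Best is 84.

84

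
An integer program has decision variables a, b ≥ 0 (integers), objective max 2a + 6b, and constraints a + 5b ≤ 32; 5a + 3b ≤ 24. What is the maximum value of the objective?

38

(a,b)=(1,6): 1·1+5·6=31≤32, 5·1+3·6=23≤24, objective 38.
(a,b)=(0,6): 1·0+5·6=30≤32, 5·0+3·6=18≤24, objective 36.
(a,b)=(1,5): 1·1+5·5=26≤32, 5·1+3·5=20≤24, objective 32.
Maximum is 38 at (a,b)=(1,6).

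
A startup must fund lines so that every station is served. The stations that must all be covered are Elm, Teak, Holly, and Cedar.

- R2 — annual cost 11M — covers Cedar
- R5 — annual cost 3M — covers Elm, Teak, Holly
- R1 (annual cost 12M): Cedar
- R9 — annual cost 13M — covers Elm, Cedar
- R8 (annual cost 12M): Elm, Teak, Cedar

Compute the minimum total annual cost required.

14

Choose R2 and R5: together they cover Elm, Teak, Holly, Cedar — every station.
Total annual cost: 11 + 3 = 14.
No cover costs less than 14.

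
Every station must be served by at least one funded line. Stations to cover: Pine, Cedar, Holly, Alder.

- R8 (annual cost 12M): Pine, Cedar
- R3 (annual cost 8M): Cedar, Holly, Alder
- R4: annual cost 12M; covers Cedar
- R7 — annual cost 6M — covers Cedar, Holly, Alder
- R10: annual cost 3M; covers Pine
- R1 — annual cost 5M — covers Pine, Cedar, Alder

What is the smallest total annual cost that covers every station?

Choose R7 and R10: together they cover Pine, Cedar, Holly, Alder — every station.
Total annual cost: 6 + 3 = 9.

9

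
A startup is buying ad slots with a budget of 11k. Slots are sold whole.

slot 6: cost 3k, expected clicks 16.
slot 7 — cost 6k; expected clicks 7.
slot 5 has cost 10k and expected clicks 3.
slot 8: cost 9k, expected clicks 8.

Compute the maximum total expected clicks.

23

slot 6: cost 3 ≤ 11, expected clicks 16.
slot 6 + slot 7: cost 3 + 6 = 9 ≤ 11, expected clicks 16 + 7 = 23.
Best is slot 6 and slot 7 with total expected clicks 23.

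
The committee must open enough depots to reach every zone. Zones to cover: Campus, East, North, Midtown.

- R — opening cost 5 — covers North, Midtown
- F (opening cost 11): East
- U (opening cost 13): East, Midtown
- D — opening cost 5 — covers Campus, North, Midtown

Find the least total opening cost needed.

Choose F and D: together they cover Campus, East, North, Midtown — every zone.
Total opening cost: 11 + 5 = 16.
No cover costs less than 16.

16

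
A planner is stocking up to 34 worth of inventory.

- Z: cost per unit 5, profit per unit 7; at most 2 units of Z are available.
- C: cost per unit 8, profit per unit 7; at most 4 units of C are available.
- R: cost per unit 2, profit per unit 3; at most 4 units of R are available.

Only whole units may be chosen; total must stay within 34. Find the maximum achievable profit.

R has the best ratio (3/2); taking only R gives at most 4×3 = 12 (stopped by the supply cap of 4).
Mixing does better — 2×Z, 2×C, and 4×R: cost 34 ≤ 34, profit 2·7 + 2·7 + 4·3 = 40.

40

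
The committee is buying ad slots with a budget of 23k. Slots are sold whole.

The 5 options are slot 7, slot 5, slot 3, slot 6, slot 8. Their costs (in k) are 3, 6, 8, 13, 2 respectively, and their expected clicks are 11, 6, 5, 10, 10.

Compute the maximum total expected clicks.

32

Allowing fractional choices, the relaxed optimum would be about 36.2, but ad slots are indivisible.
slot 7 + slot 5 + slot 3 + slot 8: cost 3 + 6 + 8 + 2 = 19 ≤ 23, expected clicks 11 + 6 + 5 + 10 = 32.
slot 7 + slot 5 + slot 8: cost 3 + 6 + 2 = 11 ≤ 23, expected clicks 11 + 6 + 10 = 27.
slot 7 + slot 6 + slot 8: cost 3 + 13 + 2 = 18 ≤ 23, expected clicks 11 + 10 + 10 = 31.
Best is slot 7, slot 5, slot 3, and slot 8 with total expected clicks 32.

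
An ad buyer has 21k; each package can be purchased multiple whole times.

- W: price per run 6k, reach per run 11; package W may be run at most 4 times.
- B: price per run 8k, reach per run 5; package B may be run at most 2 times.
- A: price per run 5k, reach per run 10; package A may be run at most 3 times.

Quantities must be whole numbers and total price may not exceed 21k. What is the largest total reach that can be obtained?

1×W and 3×A: price 21 ≤ 21, reach 1·11 + 3·10 = 41.
3×W: price 18 ≤ 21, reach 3·11 = 33.
Best is 41.

41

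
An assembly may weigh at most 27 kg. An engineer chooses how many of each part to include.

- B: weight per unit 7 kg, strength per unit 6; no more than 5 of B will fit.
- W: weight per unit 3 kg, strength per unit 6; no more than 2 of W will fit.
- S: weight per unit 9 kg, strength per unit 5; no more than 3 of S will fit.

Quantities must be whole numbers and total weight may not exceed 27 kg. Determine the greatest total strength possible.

This is a bounded integer knapsack.
Take 3×B and 2×W: weight 27 ≤ 27, strength 3·6 + 2·6 = 30.
W has the best ratio (6/3) and is taken to its limit of 2; remaining capacity is filled optimally with the others.

30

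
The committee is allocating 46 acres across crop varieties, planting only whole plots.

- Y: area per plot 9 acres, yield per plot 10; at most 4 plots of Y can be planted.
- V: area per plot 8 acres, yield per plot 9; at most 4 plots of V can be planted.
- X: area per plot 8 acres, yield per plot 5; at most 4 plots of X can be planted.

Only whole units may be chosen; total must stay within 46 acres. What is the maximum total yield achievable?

3×Y and 2×V: area 43 ≤ 46, yield 3·10 + 2·9 = 48.
4×Y and 1×V: area 44 ≤ 46, yield 4·10 + 1·9 = 49.
Best is 49.

49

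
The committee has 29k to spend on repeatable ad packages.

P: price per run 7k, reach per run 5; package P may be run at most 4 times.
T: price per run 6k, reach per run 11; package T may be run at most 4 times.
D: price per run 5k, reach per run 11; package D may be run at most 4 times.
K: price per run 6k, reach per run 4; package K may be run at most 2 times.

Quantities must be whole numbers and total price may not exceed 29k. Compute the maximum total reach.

1×T and 4×D: price 26 ≤ 29, reach 1·11 + 4·11 = 55.
2×T and 3×D: price 27 ≤ 29, reach 2·11 + 3·11 = 55.
Best is 55.

55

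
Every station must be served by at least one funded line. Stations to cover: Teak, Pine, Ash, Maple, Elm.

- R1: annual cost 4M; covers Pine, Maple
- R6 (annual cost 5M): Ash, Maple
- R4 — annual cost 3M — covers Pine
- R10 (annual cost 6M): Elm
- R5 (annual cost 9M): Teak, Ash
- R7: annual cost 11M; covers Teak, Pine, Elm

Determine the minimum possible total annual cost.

This is a weighted set-cover instance.
The greedy cost-per-new-station heuristic would pick R1, R5, and R10 for 19, but a cheaper cover exists.
Choose R6 and R7: together they cover Teak, Pine, Ash, Maple, Elm — every station.
Total annual cost: 5 + 11 = 16.
No cover costs less than 16.

16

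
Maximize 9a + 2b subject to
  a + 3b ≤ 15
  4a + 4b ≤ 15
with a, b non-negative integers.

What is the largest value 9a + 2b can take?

Relaxing integrality, the LP optimum is 33.75 at (a,b) = (3.75, 0), which is not an integer point.
(a,b)=(3,0): 1·3+3·0=3≤15, 4·3+4·0=12≤15, objective 27.
(a,b)=(2,1): 1·2+3·1=5≤15, 4·2+4·1=12≤15, objective 20.
(a,b)=(2,0): 1·2+3·0=2≤15, 4·2+4·0=8≤15, objective 18.
Maximum is 27 at (a,b)=(3,0).

27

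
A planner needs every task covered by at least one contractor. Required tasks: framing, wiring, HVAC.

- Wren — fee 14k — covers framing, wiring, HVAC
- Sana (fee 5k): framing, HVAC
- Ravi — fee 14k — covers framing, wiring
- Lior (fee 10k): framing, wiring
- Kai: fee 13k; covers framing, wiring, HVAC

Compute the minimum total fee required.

Kai alone covers framing, wiring, HVAC — every task.
Total fee: 13.

13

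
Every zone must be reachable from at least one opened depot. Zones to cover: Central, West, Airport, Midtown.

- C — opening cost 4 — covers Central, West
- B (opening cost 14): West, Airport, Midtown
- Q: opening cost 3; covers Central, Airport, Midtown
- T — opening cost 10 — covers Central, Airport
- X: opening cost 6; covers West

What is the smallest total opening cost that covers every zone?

Choose C and Q: together they cover Central, West, Airport, Midtown — every zone.
Total opening cost: 4 + 3 = 7.
No cover costs less than 7.

7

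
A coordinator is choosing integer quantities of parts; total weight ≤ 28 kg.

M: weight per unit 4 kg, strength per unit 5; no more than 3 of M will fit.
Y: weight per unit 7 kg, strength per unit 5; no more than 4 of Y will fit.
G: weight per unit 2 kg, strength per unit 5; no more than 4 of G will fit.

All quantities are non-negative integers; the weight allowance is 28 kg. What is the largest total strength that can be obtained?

1×M, 2×Y, and 4×G: weight 26 ≤ 28, strength 1·5 + 2·5 + 4·5 = 35.
3×M, 1×Y, and 4×G: weight 27 ≤ 28, strength 3·5 + 1·5 + 4·5 = 40.
Best is 40.

40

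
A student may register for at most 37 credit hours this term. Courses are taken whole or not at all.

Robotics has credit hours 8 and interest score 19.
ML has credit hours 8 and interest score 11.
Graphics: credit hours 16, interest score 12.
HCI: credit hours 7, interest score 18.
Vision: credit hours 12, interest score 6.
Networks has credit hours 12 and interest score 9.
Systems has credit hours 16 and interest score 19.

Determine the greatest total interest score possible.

57

Treat it as a binary knapsack problem.
Allowing fractional choices, the relaxed optimum would be about 64.6, but courses are indivisible.
Robotics + HCI + Systems: credit hours 8 + 7 + 16 = 31 ≤ 37, interest score 19 + 18 + 19 = 56.
Robotics + ML + HCI + Networks: credit hours 8 + 8 + 7 + 12 = 35 ≤ 37, interest score 19 + 11 + 18 + 9 = 57.
Best is Robotics, ML, HCI, and Networks with total interest score 57.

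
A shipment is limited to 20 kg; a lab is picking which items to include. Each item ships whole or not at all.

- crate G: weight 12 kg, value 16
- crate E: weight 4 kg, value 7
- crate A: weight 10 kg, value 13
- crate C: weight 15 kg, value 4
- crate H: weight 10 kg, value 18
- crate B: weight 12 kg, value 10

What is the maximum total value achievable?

31

Take crate A and crate H: weight 10 + 10 = 20 ≤ 20, value 13 + 18 = 31.
No other feasible combination does better.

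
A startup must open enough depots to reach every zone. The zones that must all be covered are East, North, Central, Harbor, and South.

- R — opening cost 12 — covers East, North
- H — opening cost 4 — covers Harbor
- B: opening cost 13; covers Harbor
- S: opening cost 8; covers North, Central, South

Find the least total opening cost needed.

Choose R, H, and S: together they cover East, North, Central, Harbor, South — every zone.
Total opening cost: 12 + 4 + 8 = 24.
No cover costs less than 24.

24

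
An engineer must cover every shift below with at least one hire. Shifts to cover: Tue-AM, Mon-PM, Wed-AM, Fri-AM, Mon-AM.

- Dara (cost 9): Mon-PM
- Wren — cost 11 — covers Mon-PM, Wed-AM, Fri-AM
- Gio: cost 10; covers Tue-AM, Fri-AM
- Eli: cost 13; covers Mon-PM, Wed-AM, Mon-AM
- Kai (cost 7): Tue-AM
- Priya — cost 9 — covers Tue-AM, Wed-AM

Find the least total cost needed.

23

The greedy cost-per-new-shift heuristic would pick Wren, Kai, and Eli for 31, but a cheaper cover exists.
Choose Gio and Eli: together they cover Tue-AM, Mon-PM, Wed-AM, Fri-AM, Mon-AM — every shift.
Total cost: 10 + 13 = 23.
No cover costs less than 23.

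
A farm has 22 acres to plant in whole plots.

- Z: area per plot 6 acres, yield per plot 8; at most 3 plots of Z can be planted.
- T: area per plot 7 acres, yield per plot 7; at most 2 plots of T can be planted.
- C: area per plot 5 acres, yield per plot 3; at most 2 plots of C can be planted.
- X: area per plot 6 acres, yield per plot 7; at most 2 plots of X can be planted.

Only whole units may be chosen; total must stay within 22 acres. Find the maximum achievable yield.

This is a bounded integer knapsack.
3×Z: area 18 ≤ 22, yield 3·8 = 24.
2×Z and 1×X: area 18 ≤ 22, yield 2·8 + 1·7 = 23.
Best is 24.

24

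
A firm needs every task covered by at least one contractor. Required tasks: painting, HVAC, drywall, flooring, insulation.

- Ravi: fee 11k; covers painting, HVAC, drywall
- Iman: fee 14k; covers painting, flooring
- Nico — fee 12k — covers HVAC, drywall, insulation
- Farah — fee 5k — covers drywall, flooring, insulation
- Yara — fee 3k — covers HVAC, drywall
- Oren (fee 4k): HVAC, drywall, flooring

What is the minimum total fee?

16

This is a weighted set-cover instance.
The greedy cost-per-new-task heuristic would pick Oren, Farah, and Ravi for 20, but a cheaper cover exists.
Choose Ravi and Farah: together they cover painting, HVAC, drywall, flooring, insulation — every task.
Total fee: 11 + 5 = 16.
No cover costs less than 16.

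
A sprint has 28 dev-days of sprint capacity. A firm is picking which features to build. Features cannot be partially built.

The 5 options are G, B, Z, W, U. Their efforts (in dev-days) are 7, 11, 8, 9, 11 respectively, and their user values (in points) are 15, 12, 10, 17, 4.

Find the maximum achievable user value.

44

This is an integer program with binary decision variables.
G + Z + W: effort 7 + 8 + 9 = 24 ≤ 28, user value 15 + 10 + 17 = 42.
G + B + W: effort 7 + 11 + 9 = 27 ≤ 28, user value 15 + 12 + 17 = 44.
Best is G, B, and W with total user value 44.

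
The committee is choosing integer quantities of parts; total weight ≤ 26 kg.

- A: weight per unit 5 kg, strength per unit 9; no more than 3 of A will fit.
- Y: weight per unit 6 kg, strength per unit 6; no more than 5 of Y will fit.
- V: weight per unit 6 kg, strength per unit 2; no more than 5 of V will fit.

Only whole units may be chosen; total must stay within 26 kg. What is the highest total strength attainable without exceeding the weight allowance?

2×A and 2×Y: weight 22 ≤ 26, strength 2·9 + 2·6 = 30.
3×A and 1×Y: weight 21 ≤ 26, strength 3·9 + 1·6 = 33.
Best is 33.

33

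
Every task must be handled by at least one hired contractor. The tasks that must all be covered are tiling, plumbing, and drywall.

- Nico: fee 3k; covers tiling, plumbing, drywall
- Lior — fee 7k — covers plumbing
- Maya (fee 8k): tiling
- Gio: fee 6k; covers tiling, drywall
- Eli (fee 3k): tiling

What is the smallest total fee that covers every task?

3

Nico alone covers tiling, plumbing, drywall — every task.
Total fee: 3.
No cover costs less than 3.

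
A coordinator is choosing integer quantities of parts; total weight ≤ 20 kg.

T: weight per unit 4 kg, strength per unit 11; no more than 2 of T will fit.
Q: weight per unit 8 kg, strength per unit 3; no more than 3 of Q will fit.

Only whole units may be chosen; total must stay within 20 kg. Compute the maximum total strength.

This is a bounded integer knapsack.
T has the best ratio (11/4); taking only T gives at most 2×11 = 22 (stopped by the supply cap of 2).
Mixing does better — 2×T and 1×Q: weight 16 ≤ 20, strength 2·11 + 1·3 = 25.

25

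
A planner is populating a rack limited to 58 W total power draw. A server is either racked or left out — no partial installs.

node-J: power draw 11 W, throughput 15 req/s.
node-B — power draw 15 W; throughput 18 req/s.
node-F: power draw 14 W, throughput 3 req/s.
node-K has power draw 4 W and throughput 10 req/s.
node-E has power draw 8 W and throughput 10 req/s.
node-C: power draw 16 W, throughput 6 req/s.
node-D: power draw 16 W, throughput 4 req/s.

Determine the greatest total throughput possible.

59

Take node-J, node-B, node-K, node-E, and node-C: power draw 11 + 15 + 4 + 8 + 16 = 54 ≤ 58, throughput 15 + 18 + 10 + 10 + 6 = 59.
No other feasible combination does better.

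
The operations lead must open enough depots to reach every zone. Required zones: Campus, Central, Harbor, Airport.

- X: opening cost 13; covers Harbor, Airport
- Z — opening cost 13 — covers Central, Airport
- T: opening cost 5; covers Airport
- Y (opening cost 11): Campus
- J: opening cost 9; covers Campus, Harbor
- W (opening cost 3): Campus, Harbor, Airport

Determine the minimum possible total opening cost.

16

This is an integer covering problem.
Choose Z and W: together they cover Campus, Central, Harbor, Airport — every zone.
Total opening cost: 13 + 3 = 16.
No cover costs less than 16.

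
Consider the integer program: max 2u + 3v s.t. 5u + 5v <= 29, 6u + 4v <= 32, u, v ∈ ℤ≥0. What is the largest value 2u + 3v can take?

15

The continuous relaxation peaks at (0, 5.8) with value 17.40; rounding to a feasible lattice point costs some objective.
(u,v)=(0,5) is feasible, giving 15.
(u,v)=(1,4) is feasible, giving 14.
(u,v)=(0,4) is feasible, giving 12.
No feasible integer point exceeds 15.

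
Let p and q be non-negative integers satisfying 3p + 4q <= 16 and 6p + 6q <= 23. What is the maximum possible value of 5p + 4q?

The continuous relaxation peaks at (3.83, 0) with value 19.17; rounding to a feasible lattice point costs some objective.
(p,q)=(3,0) is feasible, giving 15.
(p,q)=(2,1) is feasible, giving 14.
(p,q)=(2,0) is feasible, giving 10.
The best lattice point is (3,0), giving 15.

15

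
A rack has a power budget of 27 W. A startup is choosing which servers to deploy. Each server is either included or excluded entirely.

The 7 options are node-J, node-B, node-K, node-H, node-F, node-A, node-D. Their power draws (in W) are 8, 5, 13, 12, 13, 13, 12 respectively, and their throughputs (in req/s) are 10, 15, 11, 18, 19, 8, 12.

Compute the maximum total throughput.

Allowing fractional choices, the relaxed optimum would be about 47.6, but servers are indivisible.
node-J + node-B + node-H: power draw 8 + 5 + 12 = 25 ≤ 27, throughput 10 + 15 + 18 = 43.
node-H + node-F: power draw 12 + 13 = 25 ≤ 27, throughput 18 + 19 = 37.
node-J + node-B + node-F: power draw 8 + 5 + 13 = 26 ≤ 27, throughput 10 + 15 + 19 = 44.
Best is node-J, node-B, and node-F with total throughput 44.

44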